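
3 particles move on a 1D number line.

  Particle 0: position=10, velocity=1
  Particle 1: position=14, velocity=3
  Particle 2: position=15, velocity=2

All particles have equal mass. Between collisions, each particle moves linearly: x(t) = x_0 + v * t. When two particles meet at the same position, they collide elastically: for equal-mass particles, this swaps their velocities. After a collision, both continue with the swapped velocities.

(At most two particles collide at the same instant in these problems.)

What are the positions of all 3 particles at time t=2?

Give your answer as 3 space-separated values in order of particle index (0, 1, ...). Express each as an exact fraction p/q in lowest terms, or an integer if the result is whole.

Answer: 12 19 20

Derivation:
Collision at t=1: particles 1 and 2 swap velocities; positions: p0=11 p1=17 p2=17; velocities now: v0=1 v1=2 v2=3
Advance to t=2 (no further collisions before then); velocities: v0=1 v1=2 v2=3; positions = 12 19 20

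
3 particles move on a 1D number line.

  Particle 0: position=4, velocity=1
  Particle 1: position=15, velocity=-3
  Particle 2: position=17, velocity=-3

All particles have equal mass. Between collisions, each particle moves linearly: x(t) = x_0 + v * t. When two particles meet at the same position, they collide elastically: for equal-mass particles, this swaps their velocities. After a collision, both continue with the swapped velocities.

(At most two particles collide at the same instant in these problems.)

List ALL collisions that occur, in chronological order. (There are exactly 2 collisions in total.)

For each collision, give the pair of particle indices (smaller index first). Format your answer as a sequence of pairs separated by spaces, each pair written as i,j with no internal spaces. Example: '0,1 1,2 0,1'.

Collision at t=11/4: particles 0 and 1 swap velocities; positions: p0=27/4 p1=27/4 p2=35/4; velocities now: v0=-3 v1=1 v2=-3
Collision at t=13/4: particles 1 and 2 swap velocities; positions: p0=21/4 p1=29/4 p2=29/4; velocities now: v0=-3 v1=-3 v2=1

Answer: 0,1 1,2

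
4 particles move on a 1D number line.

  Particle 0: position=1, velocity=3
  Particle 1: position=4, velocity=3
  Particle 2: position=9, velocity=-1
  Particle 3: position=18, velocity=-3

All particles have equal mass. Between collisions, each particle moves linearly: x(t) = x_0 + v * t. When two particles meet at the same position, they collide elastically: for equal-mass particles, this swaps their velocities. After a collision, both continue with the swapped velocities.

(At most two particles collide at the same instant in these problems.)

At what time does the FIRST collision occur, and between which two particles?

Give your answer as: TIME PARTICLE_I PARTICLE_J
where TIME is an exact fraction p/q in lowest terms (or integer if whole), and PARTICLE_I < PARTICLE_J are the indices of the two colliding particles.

Answer: 5/4 1 2

Derivation:
Pair (0,1): pos 1,4 vel 3,3 -> not approaching (rel speed 0 <= 0)
Pair (1,2): pos 4,9 vel 3,-1 -> gap=5, closing at 4/unit, collide at t=5/4
Pair (2,3): pos 9,18 vel -1,-3 -> gap=9, closing at 2/unit, collide at t=9/2
Earliest collision: t=5/4 between 1 and 2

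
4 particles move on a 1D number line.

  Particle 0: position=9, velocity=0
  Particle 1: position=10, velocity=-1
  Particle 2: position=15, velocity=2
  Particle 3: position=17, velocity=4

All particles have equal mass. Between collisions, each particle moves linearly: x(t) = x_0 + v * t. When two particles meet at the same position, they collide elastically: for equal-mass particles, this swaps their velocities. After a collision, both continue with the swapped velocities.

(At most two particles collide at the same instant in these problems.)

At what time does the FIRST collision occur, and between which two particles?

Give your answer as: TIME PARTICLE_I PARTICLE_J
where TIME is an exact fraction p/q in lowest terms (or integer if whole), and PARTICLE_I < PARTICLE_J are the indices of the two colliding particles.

Answer: 1 0 1

Derivation:
Pair (0,1): pos 9,10 vel 0,-1 -> gap=1, closing at 1/unit, collide at t=1
Pair (1,2): pos 10,15 vel -1,2 -> not approaching (rel speed -3 <= 0)
Pair (2,3): pos 15,17 vel 2,4 -> not approaching (rel speed -2 <= 0)
Earliest collision: t=1 between 0 and 1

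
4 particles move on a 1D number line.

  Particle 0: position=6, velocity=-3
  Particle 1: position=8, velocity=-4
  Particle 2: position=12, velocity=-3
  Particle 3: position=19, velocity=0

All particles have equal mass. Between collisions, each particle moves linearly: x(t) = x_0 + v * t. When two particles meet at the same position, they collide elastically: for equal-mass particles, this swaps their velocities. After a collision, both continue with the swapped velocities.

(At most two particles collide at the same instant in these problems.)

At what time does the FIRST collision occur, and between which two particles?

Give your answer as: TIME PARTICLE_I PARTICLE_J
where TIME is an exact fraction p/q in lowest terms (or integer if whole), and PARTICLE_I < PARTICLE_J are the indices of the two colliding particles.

Answer: 2 0 1

Derivation:
Pair (0,1): pos 6,8 vel -3,-4 -> gap=2, closing at 1/unit, collide at t=2
Pair (1,2): pos 8,12 vel -4,-3 -> not approaching (rel speed -1 <= 0)
Pair (2,3): pos 12,19 vel -3,0 -> not approaching (rel speed -3 <= 0)
Earliest collision: t=2 between 0 and 1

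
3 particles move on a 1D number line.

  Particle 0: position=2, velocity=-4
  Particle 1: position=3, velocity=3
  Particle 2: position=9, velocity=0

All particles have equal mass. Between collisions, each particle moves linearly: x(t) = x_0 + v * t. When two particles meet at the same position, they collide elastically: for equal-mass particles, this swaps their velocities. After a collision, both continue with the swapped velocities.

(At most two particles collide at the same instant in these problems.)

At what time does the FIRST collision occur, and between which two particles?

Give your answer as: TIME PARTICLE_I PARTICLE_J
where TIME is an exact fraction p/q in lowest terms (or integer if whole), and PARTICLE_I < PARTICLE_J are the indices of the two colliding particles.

Pair (0,1): pos 2,3 vel -4,3 -> not approaching (rel speed -7 <= 0)
Pair (1,2): pos 3,9 vel 3,0 -> gap=6, closing at 3/unit, collide at t=2
Earliest collision: t=2 between 1 and 2

Answer: 2 1 2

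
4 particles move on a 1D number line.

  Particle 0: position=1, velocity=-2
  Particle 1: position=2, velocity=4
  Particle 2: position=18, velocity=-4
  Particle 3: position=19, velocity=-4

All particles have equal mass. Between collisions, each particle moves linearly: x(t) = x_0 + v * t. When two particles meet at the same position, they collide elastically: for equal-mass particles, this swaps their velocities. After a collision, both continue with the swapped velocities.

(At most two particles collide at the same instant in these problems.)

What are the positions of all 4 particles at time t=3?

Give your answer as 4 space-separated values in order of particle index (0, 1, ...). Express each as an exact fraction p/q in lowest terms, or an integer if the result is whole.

Collision at t=2: particles 1 and 2 swap velocities; positions: p0=-3 p1=10 p2=10 p3=11; velocities now: v0=-2 v1=-4 v2=4 v3=-4
Collision at t=17/8: particles 2 and 3 swap velocities; positions: p0=-13/4 p1=19/2 p2=21/2 p3=21/2; velocities now: v0=-2 v1=-4 v2=-4 v3=4
Advance to t=3 (no further collisions before then); velocities: v0=-2 v1=-4 v2=-4 v3=4; positions = -5 6 7 14

Answer: -5 6 7 14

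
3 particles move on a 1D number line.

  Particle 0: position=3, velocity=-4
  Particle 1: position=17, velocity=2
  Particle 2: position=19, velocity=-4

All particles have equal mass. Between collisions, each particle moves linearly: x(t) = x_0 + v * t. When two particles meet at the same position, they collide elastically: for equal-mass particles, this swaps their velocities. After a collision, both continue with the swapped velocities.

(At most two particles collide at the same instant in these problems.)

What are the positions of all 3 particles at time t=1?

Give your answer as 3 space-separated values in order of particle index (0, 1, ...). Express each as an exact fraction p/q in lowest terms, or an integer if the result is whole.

Answer: -1 15 19

Derivation:
Collision at t=1/3: particles 1 and 2 swap velocities; positions: p0=5/3 p1=53/3 p2=53/3; velocities now: v0=-4 v1=-4 v2=2
Advance to t=1 (no further collisions before then); velocities: v0=-4 v1=-4 v2=2; positions = -1 15 19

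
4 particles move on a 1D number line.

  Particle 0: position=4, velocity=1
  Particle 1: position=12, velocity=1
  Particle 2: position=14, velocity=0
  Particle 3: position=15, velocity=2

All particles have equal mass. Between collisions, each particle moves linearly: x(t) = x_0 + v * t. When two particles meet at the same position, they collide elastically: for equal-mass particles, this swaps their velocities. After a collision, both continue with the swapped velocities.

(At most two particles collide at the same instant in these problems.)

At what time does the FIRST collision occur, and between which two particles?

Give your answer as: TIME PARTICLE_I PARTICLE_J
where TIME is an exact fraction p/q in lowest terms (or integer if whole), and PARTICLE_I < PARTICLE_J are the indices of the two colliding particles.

Answer: 2 1 2

Derivation:
Pair (0,1): pos 4,12 vel 1,1 -> not approaching (rel speed 0 <= 0)
Pair (1,2): pos 12,14 vel 1,0 -> gap=2, closing at 1/unit, collide at t=2
Pair (2,3): pos 14,15 vel 0,2 -> not approaching (rel speed -2 <= 0)
Earliest collision: t=2 between 1 and 2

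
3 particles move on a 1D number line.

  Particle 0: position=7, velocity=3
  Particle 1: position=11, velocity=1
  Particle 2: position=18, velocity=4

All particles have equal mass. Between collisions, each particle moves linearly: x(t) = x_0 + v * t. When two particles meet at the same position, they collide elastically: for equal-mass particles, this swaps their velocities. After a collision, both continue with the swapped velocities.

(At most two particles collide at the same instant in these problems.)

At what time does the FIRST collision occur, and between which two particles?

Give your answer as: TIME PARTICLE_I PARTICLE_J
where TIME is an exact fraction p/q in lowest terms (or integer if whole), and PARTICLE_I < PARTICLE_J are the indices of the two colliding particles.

Answer: 2 0 1

Derivation:
Pair (0,1): pos 7,11 vel 3,1 -> gap=4, closing at 2/unit, collide at t=2
Pair (1,2): pos 11,18 vel 1,4 -> not approaching (rel speed -3 <= 0)
Earliest collision: t=2 between 0 and 1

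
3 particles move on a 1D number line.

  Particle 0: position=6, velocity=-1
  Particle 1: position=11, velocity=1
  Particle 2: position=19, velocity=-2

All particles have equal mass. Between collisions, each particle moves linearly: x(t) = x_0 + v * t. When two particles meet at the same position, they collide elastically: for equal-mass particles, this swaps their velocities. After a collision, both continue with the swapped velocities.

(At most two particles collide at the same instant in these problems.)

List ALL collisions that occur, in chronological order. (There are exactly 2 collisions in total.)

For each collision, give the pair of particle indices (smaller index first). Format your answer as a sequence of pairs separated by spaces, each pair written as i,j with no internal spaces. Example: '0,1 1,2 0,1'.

Answer: 1,2 0,1

Derivation:
Collision at t=8/3: particles 1 and 2 swap velocities; positions: p0=10/3 p1=41/3 p2=41/3; velocities now: v0=-1 v1=-2 v2=1
Collision at t=13: particles 0 and 1 swap velocities; positions: p0=-7 p1=-7 p2=24; velocities now: v0=-2 v1=-1 v2=1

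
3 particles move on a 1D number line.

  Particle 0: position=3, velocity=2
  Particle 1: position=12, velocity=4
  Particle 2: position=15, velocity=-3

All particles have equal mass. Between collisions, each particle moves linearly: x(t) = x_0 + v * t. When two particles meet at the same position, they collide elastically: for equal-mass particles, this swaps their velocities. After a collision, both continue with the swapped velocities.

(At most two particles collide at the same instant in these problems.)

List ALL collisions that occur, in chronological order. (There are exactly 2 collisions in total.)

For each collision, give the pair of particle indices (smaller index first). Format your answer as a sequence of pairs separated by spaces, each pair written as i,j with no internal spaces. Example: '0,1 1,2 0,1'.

Collision at t=3/7: particles 1 and 2 swap velocities; positions: p0=27/7 p1=96/7 p2=96/7; velocities now: v0=2 v1=-3 v2=4
Collision at t=12/5: particles 0 and 1 swap velocities; positions: p0=39/5 p1=39/5 p2=108/5; velocities now: v0=-3 v1=2 v2=4

Answer: 1,2 0,1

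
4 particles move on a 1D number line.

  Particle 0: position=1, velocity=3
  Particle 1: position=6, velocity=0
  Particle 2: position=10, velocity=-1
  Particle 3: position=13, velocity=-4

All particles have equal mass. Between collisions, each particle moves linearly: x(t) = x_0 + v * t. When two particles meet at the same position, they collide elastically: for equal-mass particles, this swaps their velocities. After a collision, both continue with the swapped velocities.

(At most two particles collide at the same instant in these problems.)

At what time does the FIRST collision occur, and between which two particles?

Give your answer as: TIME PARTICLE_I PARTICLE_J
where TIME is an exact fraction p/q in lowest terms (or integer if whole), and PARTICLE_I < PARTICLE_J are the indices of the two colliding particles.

Pair (0,1): pos 1,6 vel 3,0 -> gap=5, closing at 3/unit, collide at t=5/3
Pair (1,2): pos 6,10 vel 0,-1 -> gap=4, closing at 1/unit, collide at t=4
Pair (2,3): pos 10,13 vel -1,-4 -> gap=3, closing at 3/unit, collide at t=1
Earliest collision: t=1 between 2 and 3

Answer: 1 2 3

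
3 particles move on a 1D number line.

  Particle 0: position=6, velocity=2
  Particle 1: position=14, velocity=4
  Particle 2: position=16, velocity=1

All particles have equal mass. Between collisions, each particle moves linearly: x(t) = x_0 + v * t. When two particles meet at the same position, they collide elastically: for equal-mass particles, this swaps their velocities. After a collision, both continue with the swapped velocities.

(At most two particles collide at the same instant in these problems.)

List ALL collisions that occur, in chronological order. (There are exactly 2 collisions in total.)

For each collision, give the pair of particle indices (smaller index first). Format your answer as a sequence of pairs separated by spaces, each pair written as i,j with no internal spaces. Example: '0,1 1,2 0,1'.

Answer: 1,2 0,1

Derivation:
Collision at t=2/3: particles 1 and 2 swap velocities; positions: p0=22/3 p1=50/3 p2=50/3; velocities now: v0=2 v1=1 v2=4
Collision at t=10: particles 0 and 1 swap velocities; positions: p0=26 p1=26 p2=54; velocities now: v0=1 v1=2 v2=4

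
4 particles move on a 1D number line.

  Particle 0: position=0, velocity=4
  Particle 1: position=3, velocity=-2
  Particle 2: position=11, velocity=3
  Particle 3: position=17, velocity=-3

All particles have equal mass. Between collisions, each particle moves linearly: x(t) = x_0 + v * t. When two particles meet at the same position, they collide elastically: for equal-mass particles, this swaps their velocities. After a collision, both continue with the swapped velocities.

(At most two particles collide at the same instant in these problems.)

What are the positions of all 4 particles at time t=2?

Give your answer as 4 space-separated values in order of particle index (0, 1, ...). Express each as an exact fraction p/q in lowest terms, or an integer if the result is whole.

Collision at t=1/2: particles 0 and 1 swap velocities; positions: p0=2 p1=2 p2=25/2 p3=31/2; velocities now: v0=-2 v1=4 v2=3 v3=-3
Collision at t=1: particles 2 and 3 swap velocities; positions: p0=1 p1=4 p2=14 p3=14; velocities now: v0=-2 v1=4 v2=-3 v3=3
Advance to t=2 (no further collisions before then); velocities: v0=-2 v1=4 v2=-3 v3=3; positions = -1 8 11 17

Answer: -1 8 11 17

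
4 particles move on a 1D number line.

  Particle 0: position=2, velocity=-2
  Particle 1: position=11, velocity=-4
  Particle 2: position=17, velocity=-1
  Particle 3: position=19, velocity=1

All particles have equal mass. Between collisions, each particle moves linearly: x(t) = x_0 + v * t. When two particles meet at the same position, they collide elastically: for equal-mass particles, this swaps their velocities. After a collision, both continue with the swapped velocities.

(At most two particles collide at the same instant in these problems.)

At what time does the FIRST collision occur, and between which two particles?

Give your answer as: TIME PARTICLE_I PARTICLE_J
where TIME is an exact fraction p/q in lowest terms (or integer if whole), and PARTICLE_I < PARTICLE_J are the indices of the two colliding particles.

Answer: 9/2 0 1

Derivation:
Pair (0,1): pos 2,11 vel -2,-4 -> gap=9, closing at 2/unit, collide at t=9/2
Pair (1,2): pos 11,17 vel -4,-1 -> not approaching (rel speed -3 <= 0)
Pair (2,3): pos 17,19 vel -1,1 -> not approaching (rel speed -2 <= 0)
Earliest collision: t=9/2 between 0 and 1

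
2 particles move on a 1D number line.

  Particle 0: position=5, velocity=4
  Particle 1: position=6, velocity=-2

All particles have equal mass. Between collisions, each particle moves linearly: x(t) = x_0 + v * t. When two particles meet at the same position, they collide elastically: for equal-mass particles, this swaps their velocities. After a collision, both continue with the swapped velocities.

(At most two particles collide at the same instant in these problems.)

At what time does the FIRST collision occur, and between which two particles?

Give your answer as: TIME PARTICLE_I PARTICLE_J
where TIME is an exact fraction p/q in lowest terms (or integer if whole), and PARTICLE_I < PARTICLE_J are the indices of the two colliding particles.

Answer: 1/6 0 1

Derivation:
Pair (0,1): pos 5,6 vel 4,-2 -> gap=1, closing at 6/unit, collide at t=1/6
Earliest collision: t=1/6 between 0 and 1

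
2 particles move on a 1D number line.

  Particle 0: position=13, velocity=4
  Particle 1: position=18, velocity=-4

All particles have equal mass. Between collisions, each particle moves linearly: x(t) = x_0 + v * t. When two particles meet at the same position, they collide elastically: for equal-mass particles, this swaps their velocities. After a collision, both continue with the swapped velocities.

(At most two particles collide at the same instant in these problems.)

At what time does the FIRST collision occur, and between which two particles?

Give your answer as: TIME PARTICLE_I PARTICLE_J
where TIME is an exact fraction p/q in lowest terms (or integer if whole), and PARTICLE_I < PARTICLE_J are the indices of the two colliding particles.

Pair (0,1): pos 13,18 vel 4,-4 -> gap=5, closing at 8/unit, collide at t=5/8
Earliest collision: t=5/8 between 0 and 1

Answer: 5/8 0 1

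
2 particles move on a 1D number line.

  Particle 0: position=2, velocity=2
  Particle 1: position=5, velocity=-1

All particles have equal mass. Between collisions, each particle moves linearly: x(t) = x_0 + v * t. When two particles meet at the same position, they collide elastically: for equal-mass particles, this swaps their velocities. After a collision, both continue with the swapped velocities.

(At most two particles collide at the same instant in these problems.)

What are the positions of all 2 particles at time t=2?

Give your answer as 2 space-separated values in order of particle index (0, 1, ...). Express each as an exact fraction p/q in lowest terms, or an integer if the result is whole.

Answer: 3 6

Derivation:
Collision at t=1: particles 0 and 1 swap velocities; positions: p0=4 p1=4; velocities now: v0=-1 v1=2
Advance to t=2 (no further collisions before then); velocities: v0=-1 v1=2; positions = 3 6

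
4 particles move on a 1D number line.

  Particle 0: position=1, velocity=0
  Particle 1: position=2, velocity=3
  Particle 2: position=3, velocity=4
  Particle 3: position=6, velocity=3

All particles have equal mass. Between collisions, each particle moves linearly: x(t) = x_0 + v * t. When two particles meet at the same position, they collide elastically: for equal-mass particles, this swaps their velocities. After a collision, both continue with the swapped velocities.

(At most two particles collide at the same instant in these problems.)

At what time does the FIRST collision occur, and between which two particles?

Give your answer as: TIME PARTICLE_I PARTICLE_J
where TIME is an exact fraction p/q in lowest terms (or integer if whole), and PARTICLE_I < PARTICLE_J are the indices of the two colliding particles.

Pair (0,1): pos 1,2 vel 0,3 -> not approaching (rel speed -3 <= 0)
Pair (1,2): pos 2,3 vel 3,4 -> not approaching (rel speed -1 <= 0)
Pair (2,3): pos 3,6 vel 4,3 -> gap=3, closing at 1/unit, collide at t=3
Earliest collision: t=3 between 2 and 3

Answer: 3 2 3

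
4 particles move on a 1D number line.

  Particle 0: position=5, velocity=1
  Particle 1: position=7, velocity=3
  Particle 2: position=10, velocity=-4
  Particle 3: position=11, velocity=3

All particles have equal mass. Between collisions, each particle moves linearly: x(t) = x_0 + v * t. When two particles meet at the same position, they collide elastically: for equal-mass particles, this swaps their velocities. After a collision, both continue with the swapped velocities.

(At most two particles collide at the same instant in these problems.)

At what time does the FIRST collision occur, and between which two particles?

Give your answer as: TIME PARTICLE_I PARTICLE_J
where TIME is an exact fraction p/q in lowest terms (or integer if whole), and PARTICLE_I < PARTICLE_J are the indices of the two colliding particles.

Pair (0,1): pos 5,7 vel 1,3 -> not approaching (rel speed -2 <= 0)
Pair (1,2): pos 7,10 vel 3,-4 -> gap=3, closing at 7/unit, collide at t=3/7
Pair (2,3): pos 10,11 vel -4,3 -> not approaching (rel speed -7 <= 0)
Earliest collision: t=3/7 between 1 and 2

Answer: 3/7 1 2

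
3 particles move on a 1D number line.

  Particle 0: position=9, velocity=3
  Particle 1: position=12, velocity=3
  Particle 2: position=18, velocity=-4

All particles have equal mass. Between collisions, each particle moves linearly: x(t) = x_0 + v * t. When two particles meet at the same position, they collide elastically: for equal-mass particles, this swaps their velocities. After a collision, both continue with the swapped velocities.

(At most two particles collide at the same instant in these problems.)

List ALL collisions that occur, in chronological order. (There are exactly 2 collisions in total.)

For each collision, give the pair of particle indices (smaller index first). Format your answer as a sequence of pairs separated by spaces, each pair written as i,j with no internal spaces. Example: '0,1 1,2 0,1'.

Collision at t=6/7: particles 1 and 2 swap velocities; positions: p0=81/7 p1=102/7 p2=102/7; velocities now: v0=3 v1=-4 v2=3
Collision at t=9/7: particles 0 and 1 swap velocities; positions: p0=90/7 p1=90/7 p2=111/7; velocities now: v0=-4 v1=3 v2=3

Answer: 1,2 0,1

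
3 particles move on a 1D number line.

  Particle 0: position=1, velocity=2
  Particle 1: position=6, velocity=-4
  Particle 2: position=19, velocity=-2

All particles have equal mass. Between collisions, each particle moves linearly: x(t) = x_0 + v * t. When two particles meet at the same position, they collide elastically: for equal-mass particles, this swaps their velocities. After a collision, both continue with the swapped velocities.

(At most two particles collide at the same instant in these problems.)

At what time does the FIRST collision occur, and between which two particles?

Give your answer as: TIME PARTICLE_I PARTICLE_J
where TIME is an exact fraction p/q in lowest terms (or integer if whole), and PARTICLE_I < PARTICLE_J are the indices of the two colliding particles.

Answer: 5/6 0 1

Derivation:
Pair (0,1): pos 1,6 vel 2,-4 -> gap=5, closing at 6/unit, collide at t=5/6
Pair (1,2): pos 6,19 vel -4,-2 -> not approaching (rel speed -2 <= 0)
Earliest collision: t=5/6 between 0 and 1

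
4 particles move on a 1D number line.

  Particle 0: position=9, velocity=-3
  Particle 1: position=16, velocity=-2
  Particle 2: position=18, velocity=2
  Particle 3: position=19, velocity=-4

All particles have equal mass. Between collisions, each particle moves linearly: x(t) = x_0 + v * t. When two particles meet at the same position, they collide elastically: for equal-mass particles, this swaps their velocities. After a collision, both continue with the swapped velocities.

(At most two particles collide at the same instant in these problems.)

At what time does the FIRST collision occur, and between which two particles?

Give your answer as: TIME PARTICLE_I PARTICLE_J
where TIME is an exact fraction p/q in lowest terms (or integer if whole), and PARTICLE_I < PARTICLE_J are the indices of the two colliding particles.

Answer: 1/6 2 3

Derivation:
Pair (0,1): pos 9,16 vel -3,-2 -> not approaching (rel speed -1 <= 0)
Pair (1,2): pos 16,18 vel -2,2 -> not approaching (rel speed -4 <= 0)
Pair (2,3): pos 18,19 vel 2,-4 -> gap=1, closing at 6/unit, collide at t=1/6
Earliest collision: t=1/6 between 2 and 3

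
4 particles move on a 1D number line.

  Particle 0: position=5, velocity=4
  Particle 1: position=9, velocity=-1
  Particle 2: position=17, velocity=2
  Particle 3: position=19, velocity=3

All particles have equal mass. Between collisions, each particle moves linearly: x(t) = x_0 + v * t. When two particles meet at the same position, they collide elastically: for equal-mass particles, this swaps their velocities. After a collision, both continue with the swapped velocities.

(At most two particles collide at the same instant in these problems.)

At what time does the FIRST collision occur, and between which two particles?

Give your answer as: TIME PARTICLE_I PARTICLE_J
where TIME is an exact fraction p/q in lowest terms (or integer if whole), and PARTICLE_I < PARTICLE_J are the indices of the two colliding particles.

Pair (0,1): pos 5,9 vel 4,-1 -> gap=4, closing at 5/unit, collide at t=4/5
Pair (1,2): pos 9,17 vel -1,2 -> not approaching (rel speed -3 <= 0)
Pair (2,3): pos 17,19 vel 2,3 -> not approaching (rel speed -1 <= 0)
Earliest collision: t=4/5 between 0 and 1

Answer: 4/5 0 1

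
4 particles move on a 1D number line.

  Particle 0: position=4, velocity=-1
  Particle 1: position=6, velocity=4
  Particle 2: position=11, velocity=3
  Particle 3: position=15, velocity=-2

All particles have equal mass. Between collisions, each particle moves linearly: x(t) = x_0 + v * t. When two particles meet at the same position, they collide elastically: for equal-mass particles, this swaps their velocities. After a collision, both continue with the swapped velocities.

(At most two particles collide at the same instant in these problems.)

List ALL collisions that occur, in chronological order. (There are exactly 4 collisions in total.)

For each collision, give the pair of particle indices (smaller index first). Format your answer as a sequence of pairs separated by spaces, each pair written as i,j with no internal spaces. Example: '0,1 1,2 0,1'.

Collision at t=4/5: particles 2 and 3 swap velocities; positions: p0=16/5 p1=46/5 p2=67/5 p3=67/5; velocities now: v0=-1 v1=4 v2=-2 v3=3
Collision at t=3/2: particles 1 and 2 swap velocities; positions: p0=5/2 p1=12 p2=12 p3=31/2; velocities now: v0=-1 v1=-2 v2=4 v3=3
Collision at t=5: particles 2 and 3 swap velocities; positions: p0=-1 p1=5 p2=26 p3=26; velocities now: v0=-1 v1=-2 v2=3 v3=4
Collision at t=11: particles 0 and 1 swap velocities; positions: p0=-7 p1=-7 p2=44 p3=50; velocities now: v0=-2 v1=-1 v2=3 v3=4

Answer: 2,3 1,2 2,3 0,1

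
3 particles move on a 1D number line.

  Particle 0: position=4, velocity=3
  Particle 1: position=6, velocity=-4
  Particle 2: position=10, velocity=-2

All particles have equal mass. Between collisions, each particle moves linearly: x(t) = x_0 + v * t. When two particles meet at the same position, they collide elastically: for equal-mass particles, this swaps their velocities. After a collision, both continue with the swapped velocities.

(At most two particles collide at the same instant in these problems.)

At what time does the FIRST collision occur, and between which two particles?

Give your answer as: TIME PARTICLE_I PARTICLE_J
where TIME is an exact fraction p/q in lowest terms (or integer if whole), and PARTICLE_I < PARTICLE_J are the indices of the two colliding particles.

Pair (0,1): pos 4,6 vel 3,-4 -> gap=2, closing at 7/unit, collide at t=2/7
Pair (1,2): pos 6,10 vel -4,-2 -> not approaching (rel speed -2 <= 0)
Earliest collision: t=2/7 between 0 and 1

Answer: 2/7 0 1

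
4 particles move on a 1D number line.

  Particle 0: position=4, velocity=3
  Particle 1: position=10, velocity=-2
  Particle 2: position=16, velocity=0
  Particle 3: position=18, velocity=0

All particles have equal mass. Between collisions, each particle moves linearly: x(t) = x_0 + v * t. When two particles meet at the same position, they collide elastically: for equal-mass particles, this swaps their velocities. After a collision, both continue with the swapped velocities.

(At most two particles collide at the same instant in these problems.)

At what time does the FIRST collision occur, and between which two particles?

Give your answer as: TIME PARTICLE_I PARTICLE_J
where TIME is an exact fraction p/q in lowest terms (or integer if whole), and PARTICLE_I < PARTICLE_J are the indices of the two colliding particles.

Answer: 6/5 0 1

Derivation:
Pair (0,1): pos 4,10 vel 3,-2 -> gap=6, closing at 5/unit, collide at t=6/5
Pair (1,2): pos 10,16 vel -2,0 -> not approaching (rel speed -2 <= 0)
Pair (2,3): pos 16,18 vel 0,0 -> not approaching (rel speed 0 <= 0)
Earliest collision: t=6/5 between 0 and 1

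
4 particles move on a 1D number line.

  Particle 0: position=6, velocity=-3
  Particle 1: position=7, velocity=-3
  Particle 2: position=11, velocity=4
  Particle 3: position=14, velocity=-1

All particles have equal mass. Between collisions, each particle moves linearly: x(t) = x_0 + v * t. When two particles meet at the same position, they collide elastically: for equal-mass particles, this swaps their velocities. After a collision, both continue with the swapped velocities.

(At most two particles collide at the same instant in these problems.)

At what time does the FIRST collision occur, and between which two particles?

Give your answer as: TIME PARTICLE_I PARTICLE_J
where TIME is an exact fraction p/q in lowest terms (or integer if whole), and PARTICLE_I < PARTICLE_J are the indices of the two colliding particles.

Pair (0,1): pos 6,7 vel -3,-3 -> not approaching (rel speed 0 <= 0)
Pair (1,2): pos 7,11 vel -3,4 -> not approaching (rel speed -7 <= 0)
Pair (2,3): pos 11,14 vel 4,-1 -> gap=3, closing at 5/unit, collide at t=3/5
Earliest collision: t=3/5 between 2 and 3

Answer: 3/5 2 3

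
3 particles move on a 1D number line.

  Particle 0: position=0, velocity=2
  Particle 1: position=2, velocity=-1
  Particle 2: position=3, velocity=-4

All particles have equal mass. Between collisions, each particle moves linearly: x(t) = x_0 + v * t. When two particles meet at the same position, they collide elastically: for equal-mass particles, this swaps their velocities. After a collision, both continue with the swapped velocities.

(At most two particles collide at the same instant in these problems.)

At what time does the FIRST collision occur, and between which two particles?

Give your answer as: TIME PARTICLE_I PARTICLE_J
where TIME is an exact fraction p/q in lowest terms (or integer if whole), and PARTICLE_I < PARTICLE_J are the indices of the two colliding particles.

Answer: 1/3 1 2

Derivation:
Pair (0,1): pos 0,2 vel 2,-1 -> gap=2, closing at 3/unit, collide at t=2/3
Pair (1,2): pos 2,3 vel -1,-4 -> gap=1, closing at 3/unit, collide at t=1/3
Earliest collision: t=1/3 between 1 and 2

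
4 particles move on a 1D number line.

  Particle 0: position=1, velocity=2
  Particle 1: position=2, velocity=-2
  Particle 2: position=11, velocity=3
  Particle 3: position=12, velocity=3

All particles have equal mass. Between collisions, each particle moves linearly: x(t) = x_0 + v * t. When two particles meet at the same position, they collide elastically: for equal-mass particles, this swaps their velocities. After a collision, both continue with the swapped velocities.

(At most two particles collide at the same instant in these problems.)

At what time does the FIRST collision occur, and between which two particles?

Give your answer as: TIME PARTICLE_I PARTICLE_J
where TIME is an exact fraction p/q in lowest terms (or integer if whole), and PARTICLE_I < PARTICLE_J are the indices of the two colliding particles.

Answer: 1/4 0 1

Derivation:
Pair (0,1): pos 1,2 vel 2,-2 -> gap=1, closing at 4/unit, collide at t=1/4
Pair (1,2): pos 2,11 vel -2,3 -> not approaching (rel speed -5 <= 0)
Pair (2,3): pos 11,12 vel 3,3 -> not approaching (rel speed 0 <= 0)
Earliest collision: t=1/4 between 0 and 1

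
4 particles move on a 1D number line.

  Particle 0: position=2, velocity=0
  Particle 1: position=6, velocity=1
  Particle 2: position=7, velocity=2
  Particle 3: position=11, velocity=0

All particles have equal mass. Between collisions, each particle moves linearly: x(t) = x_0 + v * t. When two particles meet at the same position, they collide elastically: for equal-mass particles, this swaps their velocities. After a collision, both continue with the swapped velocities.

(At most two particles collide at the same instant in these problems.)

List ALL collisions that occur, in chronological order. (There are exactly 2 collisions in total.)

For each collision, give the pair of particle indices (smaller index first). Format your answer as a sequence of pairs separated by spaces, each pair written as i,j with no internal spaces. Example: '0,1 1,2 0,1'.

Collision at t=2: particles 2 and 3 swap velocities; positions: p0=2 p1=8 p2=11 p3=11; velocities now: v0=0 v1=1 v2=0 v3=2
Collision at t=5: particles 1 and 2 swap velocities; positions: p0=2 p1=11 p2=11 p3=17; velocities now: v0=0 v1=0 v2=1 v3=2

Answer: 2,3 1,2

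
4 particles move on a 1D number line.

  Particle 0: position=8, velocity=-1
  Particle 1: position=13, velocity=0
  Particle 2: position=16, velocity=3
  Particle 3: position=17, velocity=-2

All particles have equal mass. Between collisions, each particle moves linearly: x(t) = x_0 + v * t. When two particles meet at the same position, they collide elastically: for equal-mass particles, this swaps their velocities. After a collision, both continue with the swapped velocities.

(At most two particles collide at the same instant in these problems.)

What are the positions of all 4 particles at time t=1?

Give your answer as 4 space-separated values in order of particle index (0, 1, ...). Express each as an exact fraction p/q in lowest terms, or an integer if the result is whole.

Answer: 7 13 15 19

Derivation:
Collision at t=1/5: particles 2 and 3 swap velocities; positions: p0=39/5 p1=13 p2=83/5 p3=83/5; velocities now: v0=-1 v1=0 v2=-2 v3=3
Advance to t=1 (no further collisions before then); velocities: v0=-1 v1=0 v2=-2 v3=3; positions = 7 13 15 19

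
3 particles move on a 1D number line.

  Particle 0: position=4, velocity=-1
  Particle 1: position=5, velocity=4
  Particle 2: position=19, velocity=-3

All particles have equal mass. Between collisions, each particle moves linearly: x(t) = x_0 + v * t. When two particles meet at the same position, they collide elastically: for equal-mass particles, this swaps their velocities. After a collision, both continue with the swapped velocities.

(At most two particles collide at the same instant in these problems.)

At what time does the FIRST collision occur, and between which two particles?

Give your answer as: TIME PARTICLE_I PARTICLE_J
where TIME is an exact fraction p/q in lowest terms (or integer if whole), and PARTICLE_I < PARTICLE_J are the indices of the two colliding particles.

Answer: 2 1 2

Derivation:
Pair (0,1): pos 4,5 vel -1,4 -> not approaching (rel speed -5 <= 0)
Pair (1,2): pos 5,19 vel 4,-3 -> gap=14, closing at 7/unit, collide at t=2
Earliest collision: t=2 between 1 and 2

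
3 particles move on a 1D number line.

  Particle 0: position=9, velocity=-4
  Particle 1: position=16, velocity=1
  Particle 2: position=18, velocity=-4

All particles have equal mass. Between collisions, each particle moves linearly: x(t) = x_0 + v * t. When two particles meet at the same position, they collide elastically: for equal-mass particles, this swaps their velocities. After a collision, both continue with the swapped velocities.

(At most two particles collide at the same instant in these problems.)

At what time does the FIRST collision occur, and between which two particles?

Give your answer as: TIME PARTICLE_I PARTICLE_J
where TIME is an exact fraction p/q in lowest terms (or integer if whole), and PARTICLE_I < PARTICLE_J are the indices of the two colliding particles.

Pair (0,1): pos 9,16 vel -4,1 -> not approaching (rel speed -5 <= 0)
Pair (1,2): pos 16,18 vel 1,-4 -> gap=2, closing at 5/unit, collide at t=2/5
Earliest collision: t=2/5 between 1 and 2

Answer: 2/5 1 2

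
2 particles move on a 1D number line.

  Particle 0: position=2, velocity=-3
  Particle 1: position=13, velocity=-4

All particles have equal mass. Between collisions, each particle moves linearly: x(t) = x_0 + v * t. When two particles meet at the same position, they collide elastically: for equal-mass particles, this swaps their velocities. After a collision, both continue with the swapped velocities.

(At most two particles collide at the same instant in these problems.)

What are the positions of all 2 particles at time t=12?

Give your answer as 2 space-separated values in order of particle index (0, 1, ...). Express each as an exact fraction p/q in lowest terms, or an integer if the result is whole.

Collision at t=11: particles 0 and 1 swap velocities; positions: p0=-31 p1=-31; velocities now: v0=-4 v1=-3
Advance to t=12 (no further collisions before then); velocities: v0=-4 v1=-3; positions = -35 -34

Answer: -35 -34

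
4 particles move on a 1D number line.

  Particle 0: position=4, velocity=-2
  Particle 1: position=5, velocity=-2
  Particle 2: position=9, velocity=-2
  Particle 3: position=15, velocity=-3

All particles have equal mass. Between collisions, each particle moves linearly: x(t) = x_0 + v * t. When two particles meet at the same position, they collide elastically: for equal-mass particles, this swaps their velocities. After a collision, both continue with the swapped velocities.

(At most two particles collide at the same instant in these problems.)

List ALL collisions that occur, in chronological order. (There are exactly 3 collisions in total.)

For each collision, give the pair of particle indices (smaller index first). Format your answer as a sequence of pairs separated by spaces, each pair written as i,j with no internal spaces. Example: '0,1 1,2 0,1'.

Answer: 2,3 1,2 0,1

Derivation:
Collision at t=6: particles 2 and 3 swap velocities; positions: p0=-8 p1=-7 p2=-3 p3=-3; velocities now: v0=-2 v1=-2 v2=-3 v3=-2
Collision at t=10: particles 1 and 2 swap velocities; positions: p0=-16 p1=-15 p2=-15 p3=-11; velocities now: v0=-2 v1=-3 v2=-2 v3=-2
Collision at t=11: particles 0 and 1 swap velocities; positions: p0=-18 p1=-18 p2=-17 p3=-13; velocities now: v0=-3 v1=-2 v2=-2 v3=-2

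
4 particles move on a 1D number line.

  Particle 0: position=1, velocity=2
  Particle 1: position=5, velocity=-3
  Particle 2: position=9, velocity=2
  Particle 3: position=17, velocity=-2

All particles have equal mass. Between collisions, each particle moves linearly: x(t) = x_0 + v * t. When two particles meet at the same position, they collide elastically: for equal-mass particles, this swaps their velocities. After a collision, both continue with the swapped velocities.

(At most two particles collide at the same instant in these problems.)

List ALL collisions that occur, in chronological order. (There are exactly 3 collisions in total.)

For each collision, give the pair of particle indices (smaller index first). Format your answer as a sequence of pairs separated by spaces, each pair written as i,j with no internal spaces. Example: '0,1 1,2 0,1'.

Answer: 0,1 2,3 1,2

Derivation:
Collision at t=4/5: particles 0 and 1 swap velocities; positions: p0=13/5 p1=13/5 p2=53/5 p3=77/5; velocities now: v0=-3 v1=2 v2=2 v3=-2
Collision at t=2: particles 2 and 3 swap velocities; positions: p0=-1 p1=5 p2=13 p3=13; velocities now: v0=-3 v1=2 v2=-2 v3=2
Collision at t=4: particles 1 and 2 swap velocities; positions: p0=-7 p1=9 p2=9 p3=17; velocities now: v0=-3 v1=-2 v2=2 v3=2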